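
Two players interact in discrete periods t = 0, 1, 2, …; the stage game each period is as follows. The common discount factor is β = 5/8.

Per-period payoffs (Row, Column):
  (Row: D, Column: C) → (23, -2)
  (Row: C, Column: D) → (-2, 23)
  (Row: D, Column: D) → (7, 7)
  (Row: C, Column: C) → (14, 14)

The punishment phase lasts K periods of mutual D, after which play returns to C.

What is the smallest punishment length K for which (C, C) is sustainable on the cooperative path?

4

No profitable deviation requires (14−7)(β+…+β^K) ≥ 23−14, i.e. β+…+β^K ≥ 9/7 ≈ 1.2857.
With β = 5/8, the partial sums are K=1: 0.6250, K=2: 1.0156, K=3: 1.2598, K=4: 1.4124.
K = 4 is the first length at which the sum reaches 1.2857.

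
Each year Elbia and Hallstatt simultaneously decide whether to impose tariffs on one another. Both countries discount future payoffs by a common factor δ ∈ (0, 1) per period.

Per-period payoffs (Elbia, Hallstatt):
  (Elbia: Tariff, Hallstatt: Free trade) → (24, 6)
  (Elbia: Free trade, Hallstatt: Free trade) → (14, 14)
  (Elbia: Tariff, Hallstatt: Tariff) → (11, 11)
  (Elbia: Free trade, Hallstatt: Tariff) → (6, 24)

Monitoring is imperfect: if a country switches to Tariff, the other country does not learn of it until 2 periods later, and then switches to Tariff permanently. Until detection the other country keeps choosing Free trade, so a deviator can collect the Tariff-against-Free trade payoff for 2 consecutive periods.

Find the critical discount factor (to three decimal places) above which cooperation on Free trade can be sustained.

0.877

Deviating for the 2 undetected periods gains 24−14 = 10 per period over cooperation, then loses 14−11 = 3 per period forever once punishment starts.
Gain: 10(1 + δ + … + δ^1); loss: 3·δ^2/(1−δ).
No profitable deviation ⇔ 10(1−δ^2) ≤ 3·δ^2, i.e. δ^2 ≥ 10/(10+3) = 10/13.
Hence δ ≥ (10/13)^(1/2) ≈ 0.877.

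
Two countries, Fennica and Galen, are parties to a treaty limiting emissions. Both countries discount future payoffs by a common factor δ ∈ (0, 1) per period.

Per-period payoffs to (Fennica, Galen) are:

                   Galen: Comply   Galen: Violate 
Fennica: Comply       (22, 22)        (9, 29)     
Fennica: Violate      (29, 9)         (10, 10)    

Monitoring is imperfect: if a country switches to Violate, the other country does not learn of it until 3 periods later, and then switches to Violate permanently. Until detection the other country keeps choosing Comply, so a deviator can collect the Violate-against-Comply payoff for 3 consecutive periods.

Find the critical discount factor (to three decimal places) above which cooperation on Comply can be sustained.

A deviator earns 29 for 3 periods, then 10 forever; cooperating earns 22 forever. Multiplying the IC by (1−δ):
22 ≥ 29(1−δ^3) + 10δ^3, so 19·δ^3 ≥ 7 and δ^3 ≥ 7/19.
δ ≥ (7/19)^(1/3) ≈ 0.717.

0.717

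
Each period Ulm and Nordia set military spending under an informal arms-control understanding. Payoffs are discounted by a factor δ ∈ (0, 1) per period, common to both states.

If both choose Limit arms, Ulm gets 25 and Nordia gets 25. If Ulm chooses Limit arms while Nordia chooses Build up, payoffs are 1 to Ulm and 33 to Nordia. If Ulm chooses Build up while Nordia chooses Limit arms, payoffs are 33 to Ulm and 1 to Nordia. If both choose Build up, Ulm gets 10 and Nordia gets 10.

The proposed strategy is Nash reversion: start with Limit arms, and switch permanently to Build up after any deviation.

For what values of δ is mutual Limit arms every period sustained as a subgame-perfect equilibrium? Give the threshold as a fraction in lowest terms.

8/23

25/(1−δ) ≥ 33 + 10δ/(1−δ)
25 ≥ 33 − 23δ
δ ≥ 8/23.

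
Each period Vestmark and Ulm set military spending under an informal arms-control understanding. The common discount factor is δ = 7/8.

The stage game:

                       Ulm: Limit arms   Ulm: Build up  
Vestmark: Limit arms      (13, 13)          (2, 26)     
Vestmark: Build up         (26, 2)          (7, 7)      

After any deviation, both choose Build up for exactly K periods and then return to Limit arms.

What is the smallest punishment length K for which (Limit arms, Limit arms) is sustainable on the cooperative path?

IC: δ(1−δ^K)/(1−δ) ≥ (26−13)/(13−7) = 13/6.
With δ = 7/8: need 1 − δ^K ≥ 13/6·(1−7/8)/(7/8), i.e. δ^K ≤ 0.6905.
Since (7/8)^2 = 0.7656 and (7/8)^3 = 0.6699, the smallest such K is 3.

3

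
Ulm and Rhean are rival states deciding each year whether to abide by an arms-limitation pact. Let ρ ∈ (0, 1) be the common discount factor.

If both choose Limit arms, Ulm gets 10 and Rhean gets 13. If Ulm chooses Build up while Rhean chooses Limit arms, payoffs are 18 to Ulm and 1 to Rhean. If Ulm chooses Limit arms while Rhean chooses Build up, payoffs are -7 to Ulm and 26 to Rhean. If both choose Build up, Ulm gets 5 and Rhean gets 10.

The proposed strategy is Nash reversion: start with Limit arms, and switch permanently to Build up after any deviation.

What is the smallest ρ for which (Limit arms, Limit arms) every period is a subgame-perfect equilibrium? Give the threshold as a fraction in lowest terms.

13/16

For Ulm: deviation gain 18−10 = 8, per-period punishment loss 10−5 = 5. IC gives ρ ≥ 8/13.
For Rhean: gain 13, loss 3 per period, so ρ ≥ 13/16.
The tighter constraint is Rhean's, so cooperation needs ρ ≥ 13/16.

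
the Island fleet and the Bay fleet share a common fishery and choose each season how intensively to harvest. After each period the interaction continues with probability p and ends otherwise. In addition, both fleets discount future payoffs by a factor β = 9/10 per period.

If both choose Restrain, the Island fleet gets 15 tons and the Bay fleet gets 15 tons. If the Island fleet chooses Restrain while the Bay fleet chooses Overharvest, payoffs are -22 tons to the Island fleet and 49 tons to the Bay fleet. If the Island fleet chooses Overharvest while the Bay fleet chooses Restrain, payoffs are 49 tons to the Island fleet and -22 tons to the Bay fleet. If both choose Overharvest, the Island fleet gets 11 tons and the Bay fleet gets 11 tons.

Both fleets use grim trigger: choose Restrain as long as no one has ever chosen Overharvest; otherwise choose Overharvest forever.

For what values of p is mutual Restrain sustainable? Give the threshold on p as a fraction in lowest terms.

Expected continuation weight on next period's payoff is β·p = 9/10·p, which plays the role of the discount factor.
Cooperation requires 9/10·p ≥ (49−15)/(49−11) = 17/19, hence p ≥ 170/171.

170/171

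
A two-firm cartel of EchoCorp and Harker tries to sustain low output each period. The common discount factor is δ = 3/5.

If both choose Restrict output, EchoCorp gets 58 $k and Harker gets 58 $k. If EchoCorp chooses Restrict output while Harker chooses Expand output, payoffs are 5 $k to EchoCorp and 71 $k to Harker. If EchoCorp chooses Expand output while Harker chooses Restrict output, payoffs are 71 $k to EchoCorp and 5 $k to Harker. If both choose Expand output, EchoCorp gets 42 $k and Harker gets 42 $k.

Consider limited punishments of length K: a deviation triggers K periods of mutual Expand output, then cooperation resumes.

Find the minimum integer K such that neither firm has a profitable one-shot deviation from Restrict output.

2

IC: δ(1−δ^K)/(1−δ) ≥ (71−58)/(58−42) = 13/16.
With δ = 3/5: need 1 − δ^K ≥ 13/16·(1−3/5)/(3/5), i.e. δ^K ≤ 0.4583.
Since (3/5)^1 = 0.6000 and (3/5)^2 = 0.3600, the smallest such K is 2.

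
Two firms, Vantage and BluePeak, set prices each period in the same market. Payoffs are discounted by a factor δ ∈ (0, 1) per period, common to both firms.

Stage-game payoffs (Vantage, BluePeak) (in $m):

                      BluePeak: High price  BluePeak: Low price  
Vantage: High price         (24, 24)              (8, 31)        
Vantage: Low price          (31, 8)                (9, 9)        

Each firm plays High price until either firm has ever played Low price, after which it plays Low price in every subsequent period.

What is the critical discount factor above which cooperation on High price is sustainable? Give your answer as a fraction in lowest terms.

7/22

Under grim trigger the critical discount factor is (T−C)/(T−P) with T = 31, C = 24, P = 9.
δ* = (31−24)/(31−9) = 7/22.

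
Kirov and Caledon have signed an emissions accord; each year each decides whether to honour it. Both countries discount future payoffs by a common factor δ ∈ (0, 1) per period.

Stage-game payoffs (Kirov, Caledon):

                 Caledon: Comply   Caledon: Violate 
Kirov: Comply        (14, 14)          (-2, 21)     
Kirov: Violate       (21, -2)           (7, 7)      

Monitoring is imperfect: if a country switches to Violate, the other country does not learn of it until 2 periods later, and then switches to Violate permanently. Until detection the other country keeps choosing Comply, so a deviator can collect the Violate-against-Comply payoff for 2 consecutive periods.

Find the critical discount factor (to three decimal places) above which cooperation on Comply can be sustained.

0.707

A deviator earns 21 for 2 periods, then 7 forever; cooperating earns 14 forever. Multiplying the IC by (1−δ):
14 ≥ 21(1−δ^2) + 7δ^2, so 14·δ^2 ≥ 7 and δ^2 ≥ 1/2.
δ ≥ (1/2)^(1/2) ≈ 0.707.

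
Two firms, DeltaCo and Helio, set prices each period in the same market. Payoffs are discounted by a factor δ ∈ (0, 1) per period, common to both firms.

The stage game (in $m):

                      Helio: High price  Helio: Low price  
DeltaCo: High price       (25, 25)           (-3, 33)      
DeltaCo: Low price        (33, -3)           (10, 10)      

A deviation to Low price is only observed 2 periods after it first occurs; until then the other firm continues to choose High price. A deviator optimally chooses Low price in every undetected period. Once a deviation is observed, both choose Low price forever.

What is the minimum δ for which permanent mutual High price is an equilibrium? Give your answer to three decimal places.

0.590

The best deviation is to choose Low price for all 2 undetected periods, earning 33 each, then 10 forever once detected.
Deviation value: 33(1−δ^2)/(1−δ) + 10δ^2/(1−δ); cooperation value: 25/(1−δ).
IC: 25 ≥ 33(1−δ^2) + 10δ^2 = 33 − 23δ^2.
So δ^2 ≥ 8/23, giving δ ≥ (8/23)^(1/2) ≈ 0.590.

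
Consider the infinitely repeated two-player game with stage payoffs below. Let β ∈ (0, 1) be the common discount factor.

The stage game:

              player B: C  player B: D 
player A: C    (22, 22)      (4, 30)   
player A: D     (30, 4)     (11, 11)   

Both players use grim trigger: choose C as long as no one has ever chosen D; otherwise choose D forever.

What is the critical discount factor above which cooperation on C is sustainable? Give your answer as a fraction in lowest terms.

22/(1−β) ≥ 30 + 11β/(1−β)
22 ≥ 30 − 19β
β ≥ 8/19.

8/19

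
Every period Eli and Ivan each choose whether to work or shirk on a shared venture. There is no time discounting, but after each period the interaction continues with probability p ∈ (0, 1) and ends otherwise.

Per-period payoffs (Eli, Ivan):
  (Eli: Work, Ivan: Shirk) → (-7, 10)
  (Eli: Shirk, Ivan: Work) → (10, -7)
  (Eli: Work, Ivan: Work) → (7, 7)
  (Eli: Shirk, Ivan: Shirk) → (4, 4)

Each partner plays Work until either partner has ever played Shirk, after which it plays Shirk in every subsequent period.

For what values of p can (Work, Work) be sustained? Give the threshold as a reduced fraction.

With no time discounting, the continuation probability p plays the role of the discount factor.
Grim-trigger IC: 7/(1−p) ≥ 10 + 4p/(1−p) ⇒ p ≥ (10−7)/(10−4) = 1/2.

1/2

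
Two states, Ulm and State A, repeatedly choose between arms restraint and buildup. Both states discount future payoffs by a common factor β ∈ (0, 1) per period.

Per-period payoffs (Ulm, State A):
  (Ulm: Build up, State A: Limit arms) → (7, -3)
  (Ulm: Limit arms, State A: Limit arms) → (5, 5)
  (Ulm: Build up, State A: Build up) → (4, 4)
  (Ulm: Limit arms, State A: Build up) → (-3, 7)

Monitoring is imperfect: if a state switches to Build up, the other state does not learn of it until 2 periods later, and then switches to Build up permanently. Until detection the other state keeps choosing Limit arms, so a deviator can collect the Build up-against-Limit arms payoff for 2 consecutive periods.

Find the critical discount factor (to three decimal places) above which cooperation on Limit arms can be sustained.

0.816

A deviator earns 7 for 2 periods, then 4 forever; cooperating earns 5 forever. Multiplying the IC by (1−β):
5 ≥ 7(1−β^2) + 4β^2, so 3·β^2 ≥ 2 and β^2 ≥ 2/3.
β ≥ (2/3)^(1/2) ≈ 0.816.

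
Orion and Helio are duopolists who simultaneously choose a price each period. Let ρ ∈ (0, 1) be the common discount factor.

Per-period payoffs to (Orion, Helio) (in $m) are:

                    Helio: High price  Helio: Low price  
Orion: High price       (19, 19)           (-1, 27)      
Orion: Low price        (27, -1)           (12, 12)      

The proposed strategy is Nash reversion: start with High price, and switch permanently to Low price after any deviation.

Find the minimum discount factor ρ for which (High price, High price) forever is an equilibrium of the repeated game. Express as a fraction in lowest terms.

8/15

Under grim trigger the critical discount factor is (T−C)/(T−P) with T = 27, C = 19, P = 12.
ρ* = (27−19)/(27−12) = 8/15.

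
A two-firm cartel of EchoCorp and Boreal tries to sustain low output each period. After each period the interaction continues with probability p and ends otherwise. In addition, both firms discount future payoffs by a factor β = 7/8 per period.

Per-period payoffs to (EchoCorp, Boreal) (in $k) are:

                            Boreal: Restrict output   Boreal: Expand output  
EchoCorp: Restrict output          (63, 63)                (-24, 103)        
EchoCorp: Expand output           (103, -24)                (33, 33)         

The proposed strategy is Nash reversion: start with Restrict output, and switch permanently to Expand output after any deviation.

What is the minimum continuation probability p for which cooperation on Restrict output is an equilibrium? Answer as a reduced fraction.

32/49

With continuation probability p and discount β, the effective per-period discount factor is βp.
Grim-trigger IC: βp ≥ (103−63)/(103−33) = 4/7.
So p ≥ (4/7)/(7/8) = 32/49.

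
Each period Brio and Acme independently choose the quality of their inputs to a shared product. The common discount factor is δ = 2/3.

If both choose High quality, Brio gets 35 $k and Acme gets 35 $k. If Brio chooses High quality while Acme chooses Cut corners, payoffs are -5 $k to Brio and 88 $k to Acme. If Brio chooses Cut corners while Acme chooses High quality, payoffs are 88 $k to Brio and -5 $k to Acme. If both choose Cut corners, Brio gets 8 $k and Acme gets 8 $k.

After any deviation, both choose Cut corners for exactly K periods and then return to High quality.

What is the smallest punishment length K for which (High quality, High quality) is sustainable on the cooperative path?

Need Σ_{k=1}^{K} δ^k ≥ (88−35)/(35−8) = 1.9630 at δ = 2/3.
At K = 9 the sum is 1.9480 < 1.9630; at K = 10 it is 1.9653 ≥ 1.9630.
So the minimum punishment length is K = 10.

10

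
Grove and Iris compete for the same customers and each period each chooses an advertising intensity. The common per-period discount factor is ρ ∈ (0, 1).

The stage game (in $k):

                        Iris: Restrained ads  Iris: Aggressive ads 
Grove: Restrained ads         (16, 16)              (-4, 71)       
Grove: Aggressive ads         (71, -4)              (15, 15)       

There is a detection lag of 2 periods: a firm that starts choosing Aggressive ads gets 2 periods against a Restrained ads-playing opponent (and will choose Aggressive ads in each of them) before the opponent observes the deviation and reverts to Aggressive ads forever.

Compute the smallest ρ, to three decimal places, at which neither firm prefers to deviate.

Deviating for the 2 undetected periods gains 71−16 = 55 per period over cooperation, then loses 16−15 = 1 per period forever once punishment starts.
Gain: 55(1 + ρ + … + ρ^1); loss: 1·ρ^2/(1−ρ).
No profitable deviation ⇔ 55(1−ρ^2) ≤ 1·ρ^2, i.e. ρ^2 ≥ 55/(55+1) = 55/56.
Hence ρ ≥ (55/56)^(1/2) ≈ 0.991.

0.991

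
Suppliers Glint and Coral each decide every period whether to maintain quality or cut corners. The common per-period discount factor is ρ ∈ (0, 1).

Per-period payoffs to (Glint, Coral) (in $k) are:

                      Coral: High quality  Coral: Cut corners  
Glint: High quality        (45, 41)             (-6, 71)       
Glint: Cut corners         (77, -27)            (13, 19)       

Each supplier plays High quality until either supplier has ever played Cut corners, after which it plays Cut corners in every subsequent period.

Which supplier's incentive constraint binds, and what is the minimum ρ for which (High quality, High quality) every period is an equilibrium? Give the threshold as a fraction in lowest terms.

Glint: cooperation gives 45 each period; deviation gives 77 once then 13 forever.
  45/(1−ρ) ≥ 77 + 13ρ/(1−ρ) ⇒ ρ ≥ 32/64 = 1/2.
Coral: cooperation gives 41 each period; deviation gives 71 once then 19 forever.
  ρ ≥ 30/52 = 15/26.
Both must hold, so the binding constraint is Coral's: ρ ≥ 15/26.

Coral; ρ ≥ 15/26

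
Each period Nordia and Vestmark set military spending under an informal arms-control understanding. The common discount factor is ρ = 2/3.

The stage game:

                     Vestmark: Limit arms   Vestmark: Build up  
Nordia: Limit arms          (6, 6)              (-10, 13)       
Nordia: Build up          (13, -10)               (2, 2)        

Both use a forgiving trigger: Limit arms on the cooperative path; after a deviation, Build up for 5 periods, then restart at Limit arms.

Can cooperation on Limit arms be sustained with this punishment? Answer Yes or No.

Comparing payoff streams over the 6 periods until play realigns: cooperate → 6(1+ρ+…+ρ^5); deviate → 13 + 2(ρ+…+ρ^5).
Cooperation is sustained iff (6−2)(ρ+…+ρ^5) ≥ 13−6.
ρ+…+ρ^5 = 2/3·(1−(2/3)^5)/(1−2/3) = 1.7366, and (13−6)/(6−2) = 1.7500.
1.7366 < 1.7500, so cooperation is not sustainable.

No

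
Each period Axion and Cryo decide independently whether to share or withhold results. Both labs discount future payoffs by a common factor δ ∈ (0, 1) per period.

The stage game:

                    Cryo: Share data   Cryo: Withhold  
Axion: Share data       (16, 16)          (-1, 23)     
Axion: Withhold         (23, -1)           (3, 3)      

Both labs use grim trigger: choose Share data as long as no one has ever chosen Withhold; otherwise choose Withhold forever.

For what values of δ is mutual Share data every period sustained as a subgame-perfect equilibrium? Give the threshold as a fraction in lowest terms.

Cooperation forever yields 16 each period: 16/(1−δ).
Deviating yields 23 once, then 3 forever: 23 + 3δ/(1−δ).
No profitable deviation requires 16/(1−δ) ≥ 23 + 3δ/(1−δ).
Multiplying by (1−δ): 16 ≥ 23(1−δ) + 3δ = 23 − 20δ.
So 20δ ≥ 7, i.e. δ ≥ 7/20.

7/20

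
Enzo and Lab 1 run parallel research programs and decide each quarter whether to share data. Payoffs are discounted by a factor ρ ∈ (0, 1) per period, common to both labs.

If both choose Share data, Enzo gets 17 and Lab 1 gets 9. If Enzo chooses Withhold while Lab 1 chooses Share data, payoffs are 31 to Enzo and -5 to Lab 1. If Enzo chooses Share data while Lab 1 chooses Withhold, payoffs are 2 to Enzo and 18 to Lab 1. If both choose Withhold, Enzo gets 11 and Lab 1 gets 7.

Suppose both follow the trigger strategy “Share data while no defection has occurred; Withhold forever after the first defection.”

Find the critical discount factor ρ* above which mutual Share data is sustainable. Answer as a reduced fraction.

Enzo's threshold: (31−17)/(31−11) = 7/10.
Lab 1's threshold: (18−9)/(18−7) = 9/11.
7/10 < 9/11, so Lab 1 binds and ρ* = 9/11.

9/11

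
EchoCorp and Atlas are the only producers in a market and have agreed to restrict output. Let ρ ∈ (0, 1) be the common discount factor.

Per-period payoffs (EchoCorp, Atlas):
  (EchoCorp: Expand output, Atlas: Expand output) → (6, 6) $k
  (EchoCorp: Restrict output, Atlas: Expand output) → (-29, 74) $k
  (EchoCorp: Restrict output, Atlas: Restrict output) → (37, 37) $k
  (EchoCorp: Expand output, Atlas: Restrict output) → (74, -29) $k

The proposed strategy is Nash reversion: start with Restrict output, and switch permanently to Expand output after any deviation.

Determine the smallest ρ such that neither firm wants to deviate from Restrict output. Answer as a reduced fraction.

37/68

Cooperation forever yields 37 each period: 37/(1−ρ).
Deviating yields 74 once, then 6 forever: 74 + 6ρ/(1−ρ).
No profitable deviation requires 37/(1−ρ) ≥ 74 + 6ρ/(1−ρ).
Multiplying by (1−ρ): 37 ≥ 74(1−ρ) + 6ρ = 74 − 68ρ.
So 68ρ ≥ 37, i.e. ρ ≥ 37/68.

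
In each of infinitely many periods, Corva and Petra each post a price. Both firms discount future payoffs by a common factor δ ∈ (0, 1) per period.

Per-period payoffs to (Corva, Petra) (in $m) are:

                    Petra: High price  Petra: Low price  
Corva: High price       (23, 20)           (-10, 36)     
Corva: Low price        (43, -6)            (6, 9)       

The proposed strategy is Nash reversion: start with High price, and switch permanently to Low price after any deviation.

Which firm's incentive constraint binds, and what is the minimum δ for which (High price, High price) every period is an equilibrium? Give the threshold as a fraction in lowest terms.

Corva's threshold: (43−23)/(43−6) = 20/37.
Petra's threshold: (36−20)/(36−9) = 16/27.
20/37 < 16/27, so Petra binds and δ* = 16/27.

Petra; δ ≥ 16/27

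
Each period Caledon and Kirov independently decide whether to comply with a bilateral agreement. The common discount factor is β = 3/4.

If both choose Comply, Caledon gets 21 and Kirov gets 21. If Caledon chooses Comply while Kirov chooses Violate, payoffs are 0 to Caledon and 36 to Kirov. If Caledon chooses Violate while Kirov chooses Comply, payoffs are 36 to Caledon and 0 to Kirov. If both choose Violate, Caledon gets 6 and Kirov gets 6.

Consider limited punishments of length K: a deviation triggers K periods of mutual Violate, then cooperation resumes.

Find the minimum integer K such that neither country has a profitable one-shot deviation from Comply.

IC: β(1−β^K)/(1−β) ≥ (36−21)/(21−6) = 1.
With β = 3/4: need 1 − β^K ≥ 1·(1−3/4)/(3/4), i.e. β^K ≤ 0.6667.
Since (3/4)^1 = 0.7500 and (3/4)^2 = 0.5625, the smallest such K is 2.

2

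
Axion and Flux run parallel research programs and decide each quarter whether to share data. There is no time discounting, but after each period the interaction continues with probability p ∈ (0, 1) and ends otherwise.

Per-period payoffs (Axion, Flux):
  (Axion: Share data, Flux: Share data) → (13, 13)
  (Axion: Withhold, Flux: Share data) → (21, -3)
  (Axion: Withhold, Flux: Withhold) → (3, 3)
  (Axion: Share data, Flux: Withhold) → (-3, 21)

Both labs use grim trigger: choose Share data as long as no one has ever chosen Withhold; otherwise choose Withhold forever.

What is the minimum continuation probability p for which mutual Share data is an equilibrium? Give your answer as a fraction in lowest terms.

4/9

With no time discounting, the continuation probability p plays the role of the discount factor.
Grim-trigger IC: 13/(1−p) ≥ 21 + 3p/(1−p) ⇒ p ≥ (21−13)/(21−3) = 4/9.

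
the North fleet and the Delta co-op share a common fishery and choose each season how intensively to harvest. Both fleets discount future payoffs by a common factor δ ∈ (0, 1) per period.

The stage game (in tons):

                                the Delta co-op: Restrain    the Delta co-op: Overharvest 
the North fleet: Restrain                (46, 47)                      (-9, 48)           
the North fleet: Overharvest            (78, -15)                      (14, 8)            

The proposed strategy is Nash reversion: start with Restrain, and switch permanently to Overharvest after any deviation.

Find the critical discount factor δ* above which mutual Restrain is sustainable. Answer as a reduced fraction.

1/2

For the North fleet: deviation gain 78−46 = 32, per-period punishment loss 46−14 = 32. IC gives δ ≥ 32/64 = 1/2.
For the Delta co-op: gain 1, loss 39 per period, so δ ≥ 1/40.
The tighter constraint is the North fleet's, so cooperation needs δ ≥ 1/2.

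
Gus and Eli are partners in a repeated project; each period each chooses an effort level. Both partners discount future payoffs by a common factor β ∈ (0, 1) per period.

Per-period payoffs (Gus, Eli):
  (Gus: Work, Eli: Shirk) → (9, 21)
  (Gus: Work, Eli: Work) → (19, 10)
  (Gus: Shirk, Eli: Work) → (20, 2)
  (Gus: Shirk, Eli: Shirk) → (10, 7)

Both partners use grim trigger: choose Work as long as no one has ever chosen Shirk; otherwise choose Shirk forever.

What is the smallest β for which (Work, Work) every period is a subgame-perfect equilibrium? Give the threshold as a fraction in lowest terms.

11/14

Gus's threshold: (20−19)/(20−10) = 1/10.
Eli's threshold: (21−10)/(21−7) = 11/14.
1/10 < 11/14, so Eli binds and β* = 11/14.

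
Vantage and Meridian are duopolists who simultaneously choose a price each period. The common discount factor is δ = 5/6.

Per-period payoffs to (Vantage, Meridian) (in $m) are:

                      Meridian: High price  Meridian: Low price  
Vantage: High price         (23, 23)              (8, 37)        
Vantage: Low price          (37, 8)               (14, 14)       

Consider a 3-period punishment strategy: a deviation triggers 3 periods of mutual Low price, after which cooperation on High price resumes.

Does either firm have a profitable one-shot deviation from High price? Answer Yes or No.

No

Comparing payoff streams over the 4 periods until play realigns: cooperate → 23(1+δ+…+δ^3); deviate → 37 + 14(δ+…+δ^3).
Cooperation is sustained iff (23−14)(δ+…+δ^3) ≥ 37−23.
δ+…+δ^3 = 5/6·(1−(5/6)^3)/(1−5/6) = 2.1065, and (37−23)/(23−14) = 1.5556.
2.1065 ≥ 1.5556, so cooperation is sustainable.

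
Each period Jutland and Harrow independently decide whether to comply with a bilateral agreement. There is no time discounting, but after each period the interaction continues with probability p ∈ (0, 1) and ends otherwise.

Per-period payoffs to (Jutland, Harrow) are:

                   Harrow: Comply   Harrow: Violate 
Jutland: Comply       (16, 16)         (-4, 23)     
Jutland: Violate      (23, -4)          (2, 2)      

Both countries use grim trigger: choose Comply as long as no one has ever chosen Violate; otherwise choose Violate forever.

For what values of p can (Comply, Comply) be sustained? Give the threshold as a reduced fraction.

1/3

With no time discounting, the continuation probability p plays the role of the discount factor.
Grim-trigger IC: 16/(1−p) ≥ 23 + 2p/(1−p) ⇒ p ≥ (23−16)/(23−2) = 1/3.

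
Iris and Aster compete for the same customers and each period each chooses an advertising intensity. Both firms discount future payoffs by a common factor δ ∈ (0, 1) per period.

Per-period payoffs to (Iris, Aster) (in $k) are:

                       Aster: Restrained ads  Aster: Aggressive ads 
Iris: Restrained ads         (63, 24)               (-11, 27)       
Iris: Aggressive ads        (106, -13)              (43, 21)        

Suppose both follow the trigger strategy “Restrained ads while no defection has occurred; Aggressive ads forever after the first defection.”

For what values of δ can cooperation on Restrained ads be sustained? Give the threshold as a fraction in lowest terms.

For Iris: deviation gain 106−63 = 43, per-period punishment loss 63−43 = 20. IC gives δ ≥ 43/63.
For Aster: gain 3, loss 3 per period, so δ ≥ 3/6 = 1/2.
The tighter constraint is Iris's, so cooperation needs δ ≥ 43/63.

43/63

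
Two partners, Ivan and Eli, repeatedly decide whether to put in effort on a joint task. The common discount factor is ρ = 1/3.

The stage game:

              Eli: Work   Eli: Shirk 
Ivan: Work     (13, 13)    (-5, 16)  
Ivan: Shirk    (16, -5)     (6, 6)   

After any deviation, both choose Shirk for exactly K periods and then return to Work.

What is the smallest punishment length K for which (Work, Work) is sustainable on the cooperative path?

2

Need Σ_{k=1}^{K} ρ^k ≥ (16−13)/(13−6) = 0.4286 at ρ = 1/3.
At K = 1 the sum is 0.3333 < 0.4286; at K = 2 it is 0.4444 ≥ 0.4286.
So the minimum punishment length is K = 2.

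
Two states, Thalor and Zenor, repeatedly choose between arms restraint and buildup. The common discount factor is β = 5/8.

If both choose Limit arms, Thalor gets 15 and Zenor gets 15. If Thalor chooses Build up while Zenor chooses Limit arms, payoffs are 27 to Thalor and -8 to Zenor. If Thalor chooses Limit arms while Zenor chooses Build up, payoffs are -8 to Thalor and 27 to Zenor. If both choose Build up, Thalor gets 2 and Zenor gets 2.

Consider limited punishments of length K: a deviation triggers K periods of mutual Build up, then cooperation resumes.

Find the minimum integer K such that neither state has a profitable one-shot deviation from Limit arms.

IC: β(1−β^K)/(1−β) ≥ (27−15)/(15−2) = 12/13.
With β = 5/8: need 1 − β^K ≥ 12/13·(1−5/8)/(5/8), i.e. β^K ≤ 0.4462.
Since (5/8)^1 = 0.6250 and (5/8)^2 = 0.3906, the smallest such K is 2.

2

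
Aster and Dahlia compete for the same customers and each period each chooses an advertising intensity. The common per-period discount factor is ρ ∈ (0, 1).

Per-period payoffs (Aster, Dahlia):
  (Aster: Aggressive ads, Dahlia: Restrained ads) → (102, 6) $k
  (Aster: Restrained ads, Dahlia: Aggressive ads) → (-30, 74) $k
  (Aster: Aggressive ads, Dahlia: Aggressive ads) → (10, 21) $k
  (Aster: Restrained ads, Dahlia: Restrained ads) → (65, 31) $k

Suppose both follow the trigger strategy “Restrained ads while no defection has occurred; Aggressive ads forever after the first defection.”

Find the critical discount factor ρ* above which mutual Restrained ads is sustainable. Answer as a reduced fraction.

Aster: cooperation gives 65 each period; deviation gives 102 once then 10 forever.
  65/(1−ρ) ≥ 102 + 10ρ/(1−ρ) ⇒ ρ ≥ 37/92.
Dahlia: cooperation gives 31 each period; deviation gives 74 once then 21 forever.
  ρ ≥ 43/53.
Both must hold, so the binding constraint is Dahlia's: ρ ≥ 43/53.

43/53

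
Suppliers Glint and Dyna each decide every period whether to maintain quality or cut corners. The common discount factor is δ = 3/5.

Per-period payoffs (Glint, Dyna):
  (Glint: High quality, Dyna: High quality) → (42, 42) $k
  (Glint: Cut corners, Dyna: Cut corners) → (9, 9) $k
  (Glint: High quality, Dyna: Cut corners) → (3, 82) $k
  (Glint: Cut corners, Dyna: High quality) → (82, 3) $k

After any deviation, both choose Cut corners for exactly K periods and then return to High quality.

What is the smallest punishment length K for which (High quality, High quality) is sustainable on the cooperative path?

Need Σ_{k=1}^{K} δ^k ≥ (82−42)/(42−9) = 1.2121 at δ = 3/5.
At K = 3 the sum is 1.1760 < 1.2121; at K = 4 it is 1.3056 ≥ 1.2121.
So the minimum punishment length is K = 4.

4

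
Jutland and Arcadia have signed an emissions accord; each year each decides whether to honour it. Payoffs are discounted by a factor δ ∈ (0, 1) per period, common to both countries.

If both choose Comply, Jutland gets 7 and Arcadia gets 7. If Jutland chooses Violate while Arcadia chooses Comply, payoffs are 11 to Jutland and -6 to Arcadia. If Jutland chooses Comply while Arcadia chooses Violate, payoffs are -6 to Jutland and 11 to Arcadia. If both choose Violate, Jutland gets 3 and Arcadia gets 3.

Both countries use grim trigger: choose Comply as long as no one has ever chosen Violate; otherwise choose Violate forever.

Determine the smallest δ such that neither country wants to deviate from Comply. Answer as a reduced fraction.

1/2

Under grim trigger the critical discount factor is (T−C)/(T−P) with T = 11, C = 7, P = 3.
δ* = (11−7)/(11−3) = 4/8 = 1/2.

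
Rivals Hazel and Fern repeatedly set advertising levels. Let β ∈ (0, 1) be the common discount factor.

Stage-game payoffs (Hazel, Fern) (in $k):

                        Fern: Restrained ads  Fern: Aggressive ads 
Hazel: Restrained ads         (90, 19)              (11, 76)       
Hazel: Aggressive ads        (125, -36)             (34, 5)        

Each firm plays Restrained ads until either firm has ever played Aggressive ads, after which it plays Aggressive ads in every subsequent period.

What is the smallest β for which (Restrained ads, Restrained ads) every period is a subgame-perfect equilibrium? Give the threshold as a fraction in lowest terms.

57/71

Hazel: cooperation gives 90 each period; deviation gives 125 once then 34 forever.
  90/(1−β) ≥ 125 + 34β/(1−β) ⇒ β ≥ 35/91 = 5/13.
Fern: cooperation gives 19 each period; deviation gives 76 once then 5 forever.
  β ≥ 57/71.
Both must hold, so the binding constraint is Fern's: β ≥ 57/71.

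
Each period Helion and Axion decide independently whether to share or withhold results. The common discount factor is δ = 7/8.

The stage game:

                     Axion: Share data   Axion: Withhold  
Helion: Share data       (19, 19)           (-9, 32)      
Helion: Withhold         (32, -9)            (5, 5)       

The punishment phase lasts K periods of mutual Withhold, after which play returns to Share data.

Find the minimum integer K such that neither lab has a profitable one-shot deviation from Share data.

2

Need Σ_{k=1}^{K} δ^k ≥ (32−19)/(19−5) = 0.9286 at δ = 7/8.
At K = 1 the sum is 0.8750 < 0.9286; at K = 2 it is 1.6406 ≥ 0.9286.
So the minimum punishment length is K = 2.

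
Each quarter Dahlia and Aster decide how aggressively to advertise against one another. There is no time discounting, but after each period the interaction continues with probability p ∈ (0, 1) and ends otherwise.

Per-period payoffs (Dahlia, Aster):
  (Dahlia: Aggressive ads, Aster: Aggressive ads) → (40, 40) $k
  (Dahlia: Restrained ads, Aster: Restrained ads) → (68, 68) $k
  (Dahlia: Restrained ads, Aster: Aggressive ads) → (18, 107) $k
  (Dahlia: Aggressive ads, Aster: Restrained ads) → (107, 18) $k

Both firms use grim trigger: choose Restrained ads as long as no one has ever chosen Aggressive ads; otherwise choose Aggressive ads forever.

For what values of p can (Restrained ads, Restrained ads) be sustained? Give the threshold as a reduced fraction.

Expected cooperation value is 68 + p·68 + p²·68 + … = 68/(1−p); deviation gives 107 + p·40/(1−p).
68 ≥ 107(1−p) + 40p ⇒ 67p ≥ 39 ⇒ p ≥ 39/67.

39/67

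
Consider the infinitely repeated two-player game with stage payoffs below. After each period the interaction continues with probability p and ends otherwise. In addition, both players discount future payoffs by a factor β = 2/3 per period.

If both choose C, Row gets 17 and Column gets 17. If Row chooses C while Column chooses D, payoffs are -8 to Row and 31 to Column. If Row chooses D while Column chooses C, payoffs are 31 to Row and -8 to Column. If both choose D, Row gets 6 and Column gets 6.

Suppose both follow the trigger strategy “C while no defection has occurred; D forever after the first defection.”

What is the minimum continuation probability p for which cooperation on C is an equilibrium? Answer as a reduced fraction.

21/25

With continuation probability p and discount β, the effective per-period discount factor is βp.
Grim-trigger IC: βp ≥ (31−17)/(31−6) = 14/25.
So p ≥ (14/25)/(2/3) = 21/25.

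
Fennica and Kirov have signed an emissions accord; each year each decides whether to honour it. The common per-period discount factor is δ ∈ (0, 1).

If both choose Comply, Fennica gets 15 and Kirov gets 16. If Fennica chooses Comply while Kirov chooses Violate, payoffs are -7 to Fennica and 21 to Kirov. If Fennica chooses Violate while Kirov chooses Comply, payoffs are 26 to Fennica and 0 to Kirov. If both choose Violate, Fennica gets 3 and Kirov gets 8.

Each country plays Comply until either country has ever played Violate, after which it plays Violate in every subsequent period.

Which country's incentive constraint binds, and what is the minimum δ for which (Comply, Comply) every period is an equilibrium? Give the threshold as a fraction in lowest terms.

Fennica's threshold: (26−15)/(26−3) = 11/23.
Kirov's threshold: (21−16)/(21−8) = 5/13.
11/23 > 5/13, so Fennica binds and δ* = 11/23.

Fennica; δ ≥ 11/23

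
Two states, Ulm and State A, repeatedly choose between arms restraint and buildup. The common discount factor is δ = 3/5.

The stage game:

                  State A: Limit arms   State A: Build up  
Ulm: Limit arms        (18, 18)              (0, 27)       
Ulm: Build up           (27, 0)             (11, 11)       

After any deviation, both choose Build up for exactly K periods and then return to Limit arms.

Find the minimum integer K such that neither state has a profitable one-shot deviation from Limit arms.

4

IC: δ(1−δ^K)/(1−δ) ≥ (27−18)/(18−11) = 9/7.
With δ = 3/5: need 1 − δ^K ≥ 9/7·(1−3/5)/(3/5), i.e. δ^K ≤ 0.1429.
Since (3/5)^3 = 0.2160 and (3/5)^4 = 0.1296, the smallest such K is 4.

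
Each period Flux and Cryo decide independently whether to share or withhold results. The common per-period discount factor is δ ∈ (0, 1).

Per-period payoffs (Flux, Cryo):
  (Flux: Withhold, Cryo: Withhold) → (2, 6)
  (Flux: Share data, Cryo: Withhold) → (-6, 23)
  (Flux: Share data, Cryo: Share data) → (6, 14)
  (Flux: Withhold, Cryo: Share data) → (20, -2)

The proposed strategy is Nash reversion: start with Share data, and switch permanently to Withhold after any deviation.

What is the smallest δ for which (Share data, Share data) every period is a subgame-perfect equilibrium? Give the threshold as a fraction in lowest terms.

For Flux: deviation gain 20−6 = 14, per-period punishment loss 6−2 = 4. IC gives δ ≥ 14/18 = 7/9.
For Cryo: gain 9, loss 8 per period, so δ ≥ 9/17.
The tighter constraint is Flux's, so cooperation needs δ ≥ 7/9.

7/9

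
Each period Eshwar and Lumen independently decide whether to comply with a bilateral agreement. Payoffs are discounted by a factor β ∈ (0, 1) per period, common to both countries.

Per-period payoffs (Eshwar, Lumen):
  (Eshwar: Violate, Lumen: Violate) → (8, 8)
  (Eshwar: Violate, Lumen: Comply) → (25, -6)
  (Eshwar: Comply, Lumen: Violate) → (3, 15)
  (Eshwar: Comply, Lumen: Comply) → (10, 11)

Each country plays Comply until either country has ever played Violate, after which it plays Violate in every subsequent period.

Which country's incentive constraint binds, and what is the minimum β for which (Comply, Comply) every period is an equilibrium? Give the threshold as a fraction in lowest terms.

Eshwar; β ≥ 15/17

Eshwar's threshold: (25−10)/(25−8) = 15/17.
Lumen's threshold: (15−11)/(15−8) = 4/7.
15/17 > 4/7, so Eshwar binds and β* = 15/17.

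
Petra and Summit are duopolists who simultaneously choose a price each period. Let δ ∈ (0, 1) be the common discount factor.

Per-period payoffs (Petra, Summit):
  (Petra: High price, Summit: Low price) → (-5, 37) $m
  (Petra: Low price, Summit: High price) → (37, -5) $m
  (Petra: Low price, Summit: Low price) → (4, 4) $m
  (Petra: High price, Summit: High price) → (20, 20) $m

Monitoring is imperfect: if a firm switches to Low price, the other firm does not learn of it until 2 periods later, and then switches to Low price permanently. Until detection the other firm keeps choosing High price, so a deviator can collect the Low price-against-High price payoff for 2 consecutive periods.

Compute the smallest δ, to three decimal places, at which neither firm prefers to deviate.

A deviator earns 37 for 2 periods, then 4 forever; cooperating earns 20 forever. Multiplying the IC by (1−δ):
20 ≥ 37(1−δ^2) + 4δ^2, so 33·δ^2 ≥ 17 and δ^2 ≥ 17/33.
δ ≥ (17/33)^(1/2) ≈ 0.718.

0.718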